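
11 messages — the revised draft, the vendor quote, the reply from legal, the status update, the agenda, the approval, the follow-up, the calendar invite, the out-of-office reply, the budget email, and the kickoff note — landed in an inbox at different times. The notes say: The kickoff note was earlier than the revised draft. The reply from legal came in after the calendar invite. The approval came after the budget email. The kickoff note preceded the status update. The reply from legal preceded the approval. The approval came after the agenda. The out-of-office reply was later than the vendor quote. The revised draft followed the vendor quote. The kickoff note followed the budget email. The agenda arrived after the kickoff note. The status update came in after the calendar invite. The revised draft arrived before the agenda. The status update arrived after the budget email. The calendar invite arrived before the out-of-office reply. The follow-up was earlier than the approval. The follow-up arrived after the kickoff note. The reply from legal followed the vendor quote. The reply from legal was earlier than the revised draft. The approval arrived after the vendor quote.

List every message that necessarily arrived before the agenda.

Directly stated before the agenda: the kickoff note and the revised draft.
The budget email reaches the agenda via the budget email → the kickoff note → the agenda.
The calendar invite reaches the agenda via the calendar invite → the reply from legal → the revised draft → the agenda.
The reply from legal reaches the agenda via the reply from legal → the revised draft → the agenda.
Likewise the vendor quote reaches the agenda by chaining the stated constraints.

the budget email, the calendar invite, the kickoff note, the reply from legal, the revised draft, the vendor quote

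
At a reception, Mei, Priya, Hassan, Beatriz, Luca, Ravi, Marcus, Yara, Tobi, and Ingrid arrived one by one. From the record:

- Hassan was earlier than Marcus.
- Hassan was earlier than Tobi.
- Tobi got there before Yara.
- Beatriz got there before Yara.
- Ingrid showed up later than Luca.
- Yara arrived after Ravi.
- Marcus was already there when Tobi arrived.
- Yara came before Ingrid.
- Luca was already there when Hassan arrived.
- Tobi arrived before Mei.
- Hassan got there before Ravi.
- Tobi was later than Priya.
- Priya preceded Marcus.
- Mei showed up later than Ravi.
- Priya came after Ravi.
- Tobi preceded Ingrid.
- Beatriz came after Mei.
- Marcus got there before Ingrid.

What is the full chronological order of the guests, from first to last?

The constraints fix every adjacent pair, so only one ordering works:
Luca → Hassan → Ravi → Priya → Marcus → Tobi → Mei → Beatriz → Yara → Ingrid.

Luca, Hassan, Ravi, Priya, Marcus, Tobi, Mei, Beatriz, Yara, Ingrid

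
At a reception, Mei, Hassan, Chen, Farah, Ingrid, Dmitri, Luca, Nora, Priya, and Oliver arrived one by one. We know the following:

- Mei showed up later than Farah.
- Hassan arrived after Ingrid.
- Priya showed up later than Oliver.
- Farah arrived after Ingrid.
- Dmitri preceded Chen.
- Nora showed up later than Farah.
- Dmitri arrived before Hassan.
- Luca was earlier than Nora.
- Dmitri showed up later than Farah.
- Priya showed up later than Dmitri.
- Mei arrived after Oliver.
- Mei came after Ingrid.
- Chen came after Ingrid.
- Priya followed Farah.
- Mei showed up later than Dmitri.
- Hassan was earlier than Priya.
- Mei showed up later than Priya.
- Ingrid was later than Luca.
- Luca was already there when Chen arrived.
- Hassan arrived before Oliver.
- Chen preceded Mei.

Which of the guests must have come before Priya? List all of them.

Dmitri, Farah, Hassan, Ingrid, Luca, Oliver

Directly stated before Priya: Dmitri, Farah, Hassan, and Oliver.
Ingrid reaches Priya via Ingrid → Farah → Priya.
Luca reaches Priya via Luca → Ingrid → Farah → Priya.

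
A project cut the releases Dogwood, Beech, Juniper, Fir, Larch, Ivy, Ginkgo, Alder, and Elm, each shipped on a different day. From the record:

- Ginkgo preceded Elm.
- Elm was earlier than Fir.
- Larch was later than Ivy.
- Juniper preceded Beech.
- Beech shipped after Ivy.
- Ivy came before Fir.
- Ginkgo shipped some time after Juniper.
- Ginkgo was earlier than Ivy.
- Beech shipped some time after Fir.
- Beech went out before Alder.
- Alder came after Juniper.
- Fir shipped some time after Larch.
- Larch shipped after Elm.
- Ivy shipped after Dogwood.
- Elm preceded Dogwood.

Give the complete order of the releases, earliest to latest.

Juniper, Ginkgo, Elm, Dogwood, Ivy, Larch, Fir, Beech, Alder

The constraints fix every adjacent pair, so only one ordering works:
Juniper → Ginkgo → Elm → Dogwood → Ivy → Larch → Fir → Beech → Alder.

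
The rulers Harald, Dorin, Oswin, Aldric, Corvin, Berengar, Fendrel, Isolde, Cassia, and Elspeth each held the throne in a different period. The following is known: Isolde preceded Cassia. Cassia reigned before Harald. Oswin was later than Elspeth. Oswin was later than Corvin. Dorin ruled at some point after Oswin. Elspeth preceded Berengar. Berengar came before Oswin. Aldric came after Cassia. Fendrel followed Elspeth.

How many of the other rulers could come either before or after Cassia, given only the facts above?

6

Forced before Cassia: Isolde; forced after Cassia: Aldric and Harald.
That leaves Berengar, Corvin, Dorin, Elspeth, Fendrel, and Oswin with no forced order relative to Cassia — 6.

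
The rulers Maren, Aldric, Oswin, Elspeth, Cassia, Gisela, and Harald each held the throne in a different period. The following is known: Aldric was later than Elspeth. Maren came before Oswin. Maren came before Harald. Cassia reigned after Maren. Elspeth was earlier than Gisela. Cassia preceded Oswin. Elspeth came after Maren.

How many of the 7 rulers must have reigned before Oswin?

2

Directly stated before Oswin: Cassia and Maren.
No chain forces Gisela (or any of the others) ahead of Oswin.
That's Cassia and Maren — 2 in all.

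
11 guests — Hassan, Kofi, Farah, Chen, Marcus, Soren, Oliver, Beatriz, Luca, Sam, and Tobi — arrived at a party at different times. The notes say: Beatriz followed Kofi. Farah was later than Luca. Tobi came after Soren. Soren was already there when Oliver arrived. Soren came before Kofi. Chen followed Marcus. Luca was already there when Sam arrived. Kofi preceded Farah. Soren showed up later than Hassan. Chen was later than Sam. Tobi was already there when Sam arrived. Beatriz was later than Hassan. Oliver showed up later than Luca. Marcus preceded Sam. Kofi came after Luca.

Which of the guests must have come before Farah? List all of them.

Directly stated before Farah: Kofi and Luca.
Hassan reaches Farah via Hassan → Soren → Kofi → Farah.
Soren reaches Farah via Soren → Kofi → Farah.
No chain forces Sam (or any of the others) ahead of Farah.

Hassan, Kofi, Luca, Soren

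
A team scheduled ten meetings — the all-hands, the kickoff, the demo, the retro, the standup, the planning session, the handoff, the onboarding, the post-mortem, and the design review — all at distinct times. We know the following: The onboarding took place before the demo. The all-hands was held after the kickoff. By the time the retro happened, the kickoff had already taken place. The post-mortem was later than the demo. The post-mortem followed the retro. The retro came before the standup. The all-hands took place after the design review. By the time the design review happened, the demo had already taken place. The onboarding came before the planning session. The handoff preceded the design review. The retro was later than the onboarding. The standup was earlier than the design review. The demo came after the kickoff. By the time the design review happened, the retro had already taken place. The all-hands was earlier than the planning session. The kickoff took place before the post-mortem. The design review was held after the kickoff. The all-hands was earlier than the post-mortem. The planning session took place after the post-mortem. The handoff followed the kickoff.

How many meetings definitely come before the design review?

6

Directly stated before the design review: the demo, the handoff, the kickoff, the retro, and the standup.
The onboarding reaches the design review via the onboarding → the retro → the design review.
No chain forces the all-hands (or any of the others) ahead of the design review.
That's the demo, the handoff, the kickoff, the onboarding, the retro, and the standup — 6 in all.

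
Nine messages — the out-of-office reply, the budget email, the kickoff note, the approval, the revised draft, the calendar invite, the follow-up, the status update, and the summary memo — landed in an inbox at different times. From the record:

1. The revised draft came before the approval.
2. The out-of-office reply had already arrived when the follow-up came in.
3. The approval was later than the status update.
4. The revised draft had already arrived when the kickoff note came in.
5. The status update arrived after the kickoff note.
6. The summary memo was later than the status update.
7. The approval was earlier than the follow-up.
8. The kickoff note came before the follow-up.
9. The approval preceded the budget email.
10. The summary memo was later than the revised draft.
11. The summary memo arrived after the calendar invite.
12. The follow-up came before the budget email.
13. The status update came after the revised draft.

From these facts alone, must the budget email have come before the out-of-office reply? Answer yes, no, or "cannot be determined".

no

Tracing the constraints gives the out-of-office reply → the follow-up → the budget email, so the out-of-office reply must come before the budget email.
That means the budget email cannot be before the out-of-office reply.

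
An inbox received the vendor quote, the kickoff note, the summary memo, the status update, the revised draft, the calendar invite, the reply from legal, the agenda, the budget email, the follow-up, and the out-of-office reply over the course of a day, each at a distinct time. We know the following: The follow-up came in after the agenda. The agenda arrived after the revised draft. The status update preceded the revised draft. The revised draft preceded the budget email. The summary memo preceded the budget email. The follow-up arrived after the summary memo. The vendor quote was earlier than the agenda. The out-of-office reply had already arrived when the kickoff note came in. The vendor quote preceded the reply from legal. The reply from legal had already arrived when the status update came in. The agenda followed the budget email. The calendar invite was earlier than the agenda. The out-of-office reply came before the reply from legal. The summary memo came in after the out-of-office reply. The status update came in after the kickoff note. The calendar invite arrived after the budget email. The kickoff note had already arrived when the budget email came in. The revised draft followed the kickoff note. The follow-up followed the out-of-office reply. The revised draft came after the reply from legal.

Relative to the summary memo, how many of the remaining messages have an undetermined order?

5

Forced before the summary memo: the out-of-office reply; forced after the summary memo: the agenda, the budget email, the calendar invite, and the follow-up.
That leaves the kickoff note, the reply from legal, the revised draft, the status update, and the vendor quote with no forced order relative to the summary memo — 5.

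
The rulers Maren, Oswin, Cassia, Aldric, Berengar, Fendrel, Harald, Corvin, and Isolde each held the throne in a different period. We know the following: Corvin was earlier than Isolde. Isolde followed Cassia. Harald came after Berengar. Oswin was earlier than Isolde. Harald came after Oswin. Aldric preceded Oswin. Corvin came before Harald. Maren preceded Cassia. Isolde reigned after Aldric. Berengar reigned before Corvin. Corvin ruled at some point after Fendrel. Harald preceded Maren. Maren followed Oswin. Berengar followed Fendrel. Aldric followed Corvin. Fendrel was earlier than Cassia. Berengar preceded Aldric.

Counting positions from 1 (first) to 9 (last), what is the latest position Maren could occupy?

7

Maren must come before Cassia and Isolde — 2 rulers forced after them.
Everything else can be placed before Maren in some valid order, so Maren can sit as late as position 9 − 2 = 7.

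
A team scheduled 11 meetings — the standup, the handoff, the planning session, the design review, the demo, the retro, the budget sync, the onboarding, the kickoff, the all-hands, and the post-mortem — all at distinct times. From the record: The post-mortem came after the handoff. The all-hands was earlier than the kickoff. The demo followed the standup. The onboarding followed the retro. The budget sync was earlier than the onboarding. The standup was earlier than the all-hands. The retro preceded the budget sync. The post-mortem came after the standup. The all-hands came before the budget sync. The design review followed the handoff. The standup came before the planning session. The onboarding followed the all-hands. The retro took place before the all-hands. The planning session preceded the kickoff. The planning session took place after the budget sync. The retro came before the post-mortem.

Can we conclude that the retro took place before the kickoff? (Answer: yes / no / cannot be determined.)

Chain the constraints: the retro → the all-hands → the kickoff. Each link is directly stated, so the retro comes before the kickoff.

yes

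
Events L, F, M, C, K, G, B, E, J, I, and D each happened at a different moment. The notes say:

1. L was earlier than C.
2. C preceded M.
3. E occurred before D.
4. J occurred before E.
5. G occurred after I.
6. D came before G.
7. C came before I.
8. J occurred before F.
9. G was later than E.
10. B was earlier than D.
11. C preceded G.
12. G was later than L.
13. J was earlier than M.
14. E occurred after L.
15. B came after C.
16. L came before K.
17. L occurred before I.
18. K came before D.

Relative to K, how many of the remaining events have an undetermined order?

Forced before K: L; forced after K: D and G.
That leaves B, C, E, F, I, J, and M with no forced order relative to K — 7.

7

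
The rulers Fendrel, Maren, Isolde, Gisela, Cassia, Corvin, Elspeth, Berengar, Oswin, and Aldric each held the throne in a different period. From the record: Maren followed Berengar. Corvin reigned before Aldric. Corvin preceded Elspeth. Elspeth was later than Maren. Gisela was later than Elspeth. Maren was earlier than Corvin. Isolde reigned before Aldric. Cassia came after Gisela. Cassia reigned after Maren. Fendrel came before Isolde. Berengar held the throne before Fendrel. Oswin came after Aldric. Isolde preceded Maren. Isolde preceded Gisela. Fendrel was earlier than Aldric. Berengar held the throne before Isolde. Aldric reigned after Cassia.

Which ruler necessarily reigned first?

Berengar

Berengar has a chain of constraints placing them before every other ruler, so Berengar must be first.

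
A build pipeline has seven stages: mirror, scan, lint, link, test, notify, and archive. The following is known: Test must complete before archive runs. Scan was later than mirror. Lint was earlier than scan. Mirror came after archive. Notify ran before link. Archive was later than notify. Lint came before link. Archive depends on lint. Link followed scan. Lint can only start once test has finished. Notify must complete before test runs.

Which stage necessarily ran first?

notify

Notify has a chain of constraints placing it before every other stage, so notify must be first.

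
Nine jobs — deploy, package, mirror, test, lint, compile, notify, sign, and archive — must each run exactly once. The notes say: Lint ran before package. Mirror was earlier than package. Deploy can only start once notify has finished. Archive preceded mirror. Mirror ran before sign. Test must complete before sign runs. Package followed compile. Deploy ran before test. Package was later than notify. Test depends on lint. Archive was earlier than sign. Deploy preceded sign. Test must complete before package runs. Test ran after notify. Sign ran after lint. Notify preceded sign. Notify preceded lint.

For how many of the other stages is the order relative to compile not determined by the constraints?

Forced after compile: package.
That leaves archive, deploy, lint, mirror, notify, sign, and test with no forced order relative to compile — 7.

7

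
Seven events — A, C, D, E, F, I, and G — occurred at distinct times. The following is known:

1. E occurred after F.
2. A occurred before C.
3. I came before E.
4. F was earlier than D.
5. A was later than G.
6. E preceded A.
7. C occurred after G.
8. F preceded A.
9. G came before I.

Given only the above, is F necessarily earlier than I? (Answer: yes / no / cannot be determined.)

No chain of stated constraints runs from F to I, and none runs from I to F either.
So the relative order of F and I is not fixed by the given facts.

cannot be determined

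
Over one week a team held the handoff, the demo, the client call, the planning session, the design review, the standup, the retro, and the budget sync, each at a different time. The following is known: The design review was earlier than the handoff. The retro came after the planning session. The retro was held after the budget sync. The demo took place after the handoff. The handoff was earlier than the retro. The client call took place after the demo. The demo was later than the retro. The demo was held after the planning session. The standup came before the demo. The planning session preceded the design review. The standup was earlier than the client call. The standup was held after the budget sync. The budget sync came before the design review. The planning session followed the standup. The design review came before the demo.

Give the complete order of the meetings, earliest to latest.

The constraints fix every adjacent pair, so only one ordering works:
the budget sync → the standup → the planning session → the design review → the handoff → the retro → the demo → the client call.

the budget sync, the standup, the planning session, the design review, the handoff, the retro, the demo, the client call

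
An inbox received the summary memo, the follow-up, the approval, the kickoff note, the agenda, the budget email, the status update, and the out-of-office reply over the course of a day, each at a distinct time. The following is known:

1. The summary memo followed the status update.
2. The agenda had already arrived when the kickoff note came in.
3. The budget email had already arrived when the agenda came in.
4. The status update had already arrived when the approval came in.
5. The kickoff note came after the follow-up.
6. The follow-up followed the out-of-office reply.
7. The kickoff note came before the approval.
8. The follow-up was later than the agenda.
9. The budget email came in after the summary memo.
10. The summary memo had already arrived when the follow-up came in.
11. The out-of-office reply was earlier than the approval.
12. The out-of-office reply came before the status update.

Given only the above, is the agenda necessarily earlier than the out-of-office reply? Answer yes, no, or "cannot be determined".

Tracing the constraints gives the out-of-office reply → the status update → the summary memo → the budget email → the agenda, so the out-of-office reply must come before the agenda.
That means the agenda cannot be before the out-of-office reply.

no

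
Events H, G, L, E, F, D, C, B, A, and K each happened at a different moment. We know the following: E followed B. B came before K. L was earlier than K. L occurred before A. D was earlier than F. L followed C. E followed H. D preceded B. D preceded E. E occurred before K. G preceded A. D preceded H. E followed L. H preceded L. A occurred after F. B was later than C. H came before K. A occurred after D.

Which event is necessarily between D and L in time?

Tracing the constraints gives D → H → L, so H sits after D and before L.
No other event is forced both after D and before L.

H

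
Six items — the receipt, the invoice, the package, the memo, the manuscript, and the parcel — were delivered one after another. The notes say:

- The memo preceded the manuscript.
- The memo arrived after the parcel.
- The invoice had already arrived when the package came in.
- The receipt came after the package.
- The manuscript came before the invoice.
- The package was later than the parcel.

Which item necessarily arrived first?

The parcel has a chain of constraints placing it before every other item, so the parcel must be first.

the parcel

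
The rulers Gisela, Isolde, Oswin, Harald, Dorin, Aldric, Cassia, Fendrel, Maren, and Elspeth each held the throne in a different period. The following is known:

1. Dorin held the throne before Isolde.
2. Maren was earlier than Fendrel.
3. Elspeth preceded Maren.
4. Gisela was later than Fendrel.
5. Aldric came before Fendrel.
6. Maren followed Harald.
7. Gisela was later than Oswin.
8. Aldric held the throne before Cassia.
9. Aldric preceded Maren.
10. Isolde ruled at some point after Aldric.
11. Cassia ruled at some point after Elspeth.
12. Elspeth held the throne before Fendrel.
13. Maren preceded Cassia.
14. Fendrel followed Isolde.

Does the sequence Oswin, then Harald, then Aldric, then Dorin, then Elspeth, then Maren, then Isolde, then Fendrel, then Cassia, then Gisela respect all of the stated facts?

yes

Check each stated constraint against the proposed order — e.g. Aldric is ahead of Cassia; Oswin is ahead of Gisela. Every pair is in the required order; nothing is violated.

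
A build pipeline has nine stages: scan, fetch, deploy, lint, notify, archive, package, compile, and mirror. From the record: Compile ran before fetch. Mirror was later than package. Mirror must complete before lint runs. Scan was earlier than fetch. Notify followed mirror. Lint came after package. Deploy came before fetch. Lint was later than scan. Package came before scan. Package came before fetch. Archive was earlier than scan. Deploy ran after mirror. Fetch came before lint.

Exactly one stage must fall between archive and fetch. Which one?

Tracing the constraints gives archive → scan → fetch, so scan sits after archive and before fetch.
No other stage is forced both after archive and before fetch.

scan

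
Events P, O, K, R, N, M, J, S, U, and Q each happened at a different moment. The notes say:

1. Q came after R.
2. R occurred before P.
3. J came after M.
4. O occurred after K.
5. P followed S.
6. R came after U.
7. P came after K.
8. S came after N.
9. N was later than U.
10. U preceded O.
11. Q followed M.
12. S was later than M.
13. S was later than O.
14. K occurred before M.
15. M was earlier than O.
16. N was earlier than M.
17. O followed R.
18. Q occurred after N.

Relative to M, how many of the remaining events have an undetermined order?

1

Forced before M: K, N, and U; forced after M: J, O, P, Q, and S.
That leaves R with no forced order relative to M — 1.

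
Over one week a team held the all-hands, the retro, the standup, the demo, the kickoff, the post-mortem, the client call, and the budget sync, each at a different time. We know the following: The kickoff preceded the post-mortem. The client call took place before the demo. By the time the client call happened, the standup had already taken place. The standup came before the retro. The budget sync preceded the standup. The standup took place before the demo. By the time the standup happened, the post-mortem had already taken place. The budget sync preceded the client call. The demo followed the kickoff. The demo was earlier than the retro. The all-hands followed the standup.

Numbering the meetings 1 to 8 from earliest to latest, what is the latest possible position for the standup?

The standup must come before the all-hands, the client call, the demo, and the retro — 4 meetings forced after it.
Everything else can be placed before the standup in some valid order, so the standup can sit as late as position 8 − 4 = 4.

4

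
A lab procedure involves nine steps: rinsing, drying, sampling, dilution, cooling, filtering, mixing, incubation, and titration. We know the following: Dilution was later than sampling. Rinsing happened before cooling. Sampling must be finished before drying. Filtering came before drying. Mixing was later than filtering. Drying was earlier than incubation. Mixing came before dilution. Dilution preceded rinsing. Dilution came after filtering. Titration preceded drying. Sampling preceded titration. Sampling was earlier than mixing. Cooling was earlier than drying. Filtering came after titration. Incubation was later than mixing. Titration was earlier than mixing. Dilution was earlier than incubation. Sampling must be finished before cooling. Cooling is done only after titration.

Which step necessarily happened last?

Every other step has a chain of constraints placing it before incubation, so incubation is last.

incubation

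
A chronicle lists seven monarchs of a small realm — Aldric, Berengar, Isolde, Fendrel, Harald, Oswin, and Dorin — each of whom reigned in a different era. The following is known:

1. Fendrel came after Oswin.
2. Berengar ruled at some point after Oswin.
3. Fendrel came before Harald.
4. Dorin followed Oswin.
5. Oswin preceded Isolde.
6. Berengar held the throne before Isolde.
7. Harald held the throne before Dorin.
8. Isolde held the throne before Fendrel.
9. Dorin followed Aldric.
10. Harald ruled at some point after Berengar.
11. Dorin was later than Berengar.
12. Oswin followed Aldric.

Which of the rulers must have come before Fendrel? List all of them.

Aldric, Berengar, Isolde, Oswin

Directly stated before Fendrel: Isolde and Oswin.
Aldric reaches Fendrel via Aldric → Oswin → Fendrel.
Berengar reaches Fendrel via Berengar → Isolde → Fendrel.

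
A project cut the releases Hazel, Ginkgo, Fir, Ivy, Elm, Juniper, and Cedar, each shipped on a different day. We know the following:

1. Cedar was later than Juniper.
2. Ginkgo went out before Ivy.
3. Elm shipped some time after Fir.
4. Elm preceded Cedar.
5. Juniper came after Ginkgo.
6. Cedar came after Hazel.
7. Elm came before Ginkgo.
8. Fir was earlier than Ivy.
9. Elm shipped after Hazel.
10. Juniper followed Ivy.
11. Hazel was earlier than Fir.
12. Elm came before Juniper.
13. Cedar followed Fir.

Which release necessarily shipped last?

Cedar

Every other release has a chain of constraints placing it before Cedar, so Cedar is last.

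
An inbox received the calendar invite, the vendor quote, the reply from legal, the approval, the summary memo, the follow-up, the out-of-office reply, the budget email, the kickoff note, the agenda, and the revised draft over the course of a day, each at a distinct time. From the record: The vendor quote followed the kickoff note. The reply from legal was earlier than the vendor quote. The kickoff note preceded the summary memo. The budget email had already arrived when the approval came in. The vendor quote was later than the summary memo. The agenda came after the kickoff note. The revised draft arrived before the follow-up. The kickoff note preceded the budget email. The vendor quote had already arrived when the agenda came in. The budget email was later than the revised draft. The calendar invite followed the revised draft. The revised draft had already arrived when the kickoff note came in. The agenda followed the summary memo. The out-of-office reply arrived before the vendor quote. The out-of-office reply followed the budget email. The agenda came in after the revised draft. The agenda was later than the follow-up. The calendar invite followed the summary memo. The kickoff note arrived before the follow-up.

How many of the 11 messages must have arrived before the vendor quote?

6

Directly stated before the vendor quote: the kickoff note, the out-of-office reply, the reply from legal, and the summary memo.
The budget email reaches the vendor quote via the budget email → the out-of-office reply → the vendor quote.
The revised draft reaches the vendor quote via the revised draft → the kickoff note → the vendor quote.
No chain forces the calendar invite (or any of the others) ahead of the vendor quote.
That's the budget email, the kickoff note, the out-of-office reply, the reply from legal, the revised draft, and the summary memo — 6 in all.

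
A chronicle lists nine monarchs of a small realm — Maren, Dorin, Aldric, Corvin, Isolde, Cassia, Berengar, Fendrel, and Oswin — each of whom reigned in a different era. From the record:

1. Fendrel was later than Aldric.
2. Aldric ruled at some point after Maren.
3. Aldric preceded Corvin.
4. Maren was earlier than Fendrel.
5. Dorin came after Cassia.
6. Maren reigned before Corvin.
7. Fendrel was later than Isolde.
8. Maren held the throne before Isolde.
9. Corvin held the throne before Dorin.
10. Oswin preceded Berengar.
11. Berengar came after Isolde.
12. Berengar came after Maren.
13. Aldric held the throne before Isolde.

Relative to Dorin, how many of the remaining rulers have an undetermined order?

4

Forced before Dorin: Aldric, Cassia, Corvin, and Maren.
That leaves Berengar, Fendrel, Isolde, and Oswin with no forced order relative to Dorin — 4.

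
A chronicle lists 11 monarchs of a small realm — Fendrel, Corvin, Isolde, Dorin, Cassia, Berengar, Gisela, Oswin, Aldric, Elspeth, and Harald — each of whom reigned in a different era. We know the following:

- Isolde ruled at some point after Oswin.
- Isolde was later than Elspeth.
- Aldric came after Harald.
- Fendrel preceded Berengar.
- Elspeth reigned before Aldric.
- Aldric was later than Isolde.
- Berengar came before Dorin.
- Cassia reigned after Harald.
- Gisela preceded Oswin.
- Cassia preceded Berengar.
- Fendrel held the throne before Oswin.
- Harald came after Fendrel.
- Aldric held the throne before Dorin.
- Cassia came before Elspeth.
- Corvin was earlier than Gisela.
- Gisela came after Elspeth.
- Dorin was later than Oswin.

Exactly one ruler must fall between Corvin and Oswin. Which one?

Gisela

Tracing the constraints gives Corvin → Gisela → Oswin, so Gisela sits after Corvin and before Oswin.
No other ruler is forced both after Corvin and before Oswin.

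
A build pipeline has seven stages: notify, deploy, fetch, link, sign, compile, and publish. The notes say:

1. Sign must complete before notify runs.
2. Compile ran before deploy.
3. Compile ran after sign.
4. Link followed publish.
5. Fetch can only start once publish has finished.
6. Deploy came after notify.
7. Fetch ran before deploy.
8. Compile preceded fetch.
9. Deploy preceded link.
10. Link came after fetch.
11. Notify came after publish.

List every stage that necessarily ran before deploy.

compile, fetch, notify, publish, sign

Directly stated before deploy: compile, fetch, and notify.
Publish reaches deploy via publish → notify → deploy.
Sign reaches deploy via sign → compile → deploy.
No chain forces link ahead of deploy.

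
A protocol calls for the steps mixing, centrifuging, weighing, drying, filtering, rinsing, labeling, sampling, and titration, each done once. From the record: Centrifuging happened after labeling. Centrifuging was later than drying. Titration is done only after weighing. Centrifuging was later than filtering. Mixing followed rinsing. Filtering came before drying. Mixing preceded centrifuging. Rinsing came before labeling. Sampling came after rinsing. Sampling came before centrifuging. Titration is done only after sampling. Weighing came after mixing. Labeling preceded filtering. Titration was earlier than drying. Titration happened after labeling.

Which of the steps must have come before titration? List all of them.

labeling, mixing, rinsing, sampling, weighing

Directly stated before titration: labeling, sampling, and weighing.
Mixing reaches titration via mixing → weighing → titration.
Rinsing reaches titration via rinsing → labeling → titration.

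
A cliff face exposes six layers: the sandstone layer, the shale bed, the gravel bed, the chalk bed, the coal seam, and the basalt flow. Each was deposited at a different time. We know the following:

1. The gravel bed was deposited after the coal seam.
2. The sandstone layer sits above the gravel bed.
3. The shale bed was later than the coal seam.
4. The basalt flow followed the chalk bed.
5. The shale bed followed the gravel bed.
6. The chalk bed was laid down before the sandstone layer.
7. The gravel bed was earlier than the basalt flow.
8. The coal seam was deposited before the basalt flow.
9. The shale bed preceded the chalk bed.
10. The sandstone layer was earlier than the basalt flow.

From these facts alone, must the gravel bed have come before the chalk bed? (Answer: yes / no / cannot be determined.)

Chain the constraints: the gravel bed → the shale bed → the chalk bed. Each link is directly stated, so the gravel bed comes before the chalk bed.

yes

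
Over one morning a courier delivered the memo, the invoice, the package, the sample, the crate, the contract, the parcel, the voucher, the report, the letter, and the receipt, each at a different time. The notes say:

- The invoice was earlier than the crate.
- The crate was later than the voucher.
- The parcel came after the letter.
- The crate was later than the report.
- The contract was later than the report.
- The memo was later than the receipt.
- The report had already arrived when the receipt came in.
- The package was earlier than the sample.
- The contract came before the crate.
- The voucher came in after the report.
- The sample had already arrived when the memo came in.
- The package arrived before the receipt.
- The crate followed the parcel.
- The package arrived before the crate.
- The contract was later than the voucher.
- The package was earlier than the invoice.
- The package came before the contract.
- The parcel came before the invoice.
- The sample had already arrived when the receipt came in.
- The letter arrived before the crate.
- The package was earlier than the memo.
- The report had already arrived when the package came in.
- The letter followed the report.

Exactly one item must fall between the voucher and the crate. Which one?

the contract

Tracing the constraints gives the voucher → the contract → the crate, so the contract sits after the voucher and before the crate.
No other item is forced both after the voucher and before the crate.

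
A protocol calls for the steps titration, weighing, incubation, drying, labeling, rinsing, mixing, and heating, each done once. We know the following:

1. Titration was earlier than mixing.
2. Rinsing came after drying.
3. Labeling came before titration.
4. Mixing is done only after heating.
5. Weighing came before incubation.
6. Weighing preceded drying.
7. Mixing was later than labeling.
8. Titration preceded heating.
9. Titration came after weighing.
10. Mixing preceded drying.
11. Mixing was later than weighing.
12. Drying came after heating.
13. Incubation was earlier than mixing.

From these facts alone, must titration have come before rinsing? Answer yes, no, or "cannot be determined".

Chain the constraints: titration → mixing → drying → rinsing. Each link is directly stated, so titration comes before rinsing.

yes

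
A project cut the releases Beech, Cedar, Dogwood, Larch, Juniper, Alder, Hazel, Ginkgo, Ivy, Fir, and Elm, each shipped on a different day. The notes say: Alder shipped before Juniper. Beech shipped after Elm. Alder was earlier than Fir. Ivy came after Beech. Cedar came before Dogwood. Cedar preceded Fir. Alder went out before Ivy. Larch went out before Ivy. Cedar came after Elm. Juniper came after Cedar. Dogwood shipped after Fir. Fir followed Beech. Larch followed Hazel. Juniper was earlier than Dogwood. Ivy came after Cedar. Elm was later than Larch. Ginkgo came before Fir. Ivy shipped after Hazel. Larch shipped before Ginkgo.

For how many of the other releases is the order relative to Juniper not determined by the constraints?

4

Forced before Juniper: Alder, Cedar, Elm, Hazel, and Larch; forced after Juniper: Dogwood.
That leaves Beech, Fir, Ginkgo, and Ivy with no forced order relative to Juniper — 4.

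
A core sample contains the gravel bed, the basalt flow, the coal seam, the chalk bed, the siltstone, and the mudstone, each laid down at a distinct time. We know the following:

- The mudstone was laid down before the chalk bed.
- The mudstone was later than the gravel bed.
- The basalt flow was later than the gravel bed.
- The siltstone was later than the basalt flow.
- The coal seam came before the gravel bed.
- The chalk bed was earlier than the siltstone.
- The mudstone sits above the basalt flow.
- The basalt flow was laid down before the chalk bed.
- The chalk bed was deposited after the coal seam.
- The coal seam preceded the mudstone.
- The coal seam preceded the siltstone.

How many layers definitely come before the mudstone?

3

Directly stated before the mudstone: the basalt flow, the coal seam, and the gravel bed.
No chain forces the chalk bed (or any of the others) ahead of the mudstone.
That's the basalt flow, the coal seam, and the gravel bed — 3 in all.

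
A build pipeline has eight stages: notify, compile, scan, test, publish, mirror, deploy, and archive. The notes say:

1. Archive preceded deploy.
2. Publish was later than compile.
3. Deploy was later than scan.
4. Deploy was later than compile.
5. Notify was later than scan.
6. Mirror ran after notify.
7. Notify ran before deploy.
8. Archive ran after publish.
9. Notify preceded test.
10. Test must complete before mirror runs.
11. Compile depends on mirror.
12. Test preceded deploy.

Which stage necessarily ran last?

deploy

Every other stage has a chain of constraints placing it before deploy, so deploy is last.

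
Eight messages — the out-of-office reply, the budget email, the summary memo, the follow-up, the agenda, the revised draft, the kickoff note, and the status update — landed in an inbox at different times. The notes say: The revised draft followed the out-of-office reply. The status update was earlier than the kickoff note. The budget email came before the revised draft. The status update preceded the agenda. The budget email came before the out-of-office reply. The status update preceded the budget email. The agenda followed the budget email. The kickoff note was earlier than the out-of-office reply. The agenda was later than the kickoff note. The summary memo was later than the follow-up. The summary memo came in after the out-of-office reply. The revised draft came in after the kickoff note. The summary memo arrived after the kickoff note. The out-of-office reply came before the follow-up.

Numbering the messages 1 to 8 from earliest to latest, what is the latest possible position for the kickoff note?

The kickoff note must come before the agenda, the follow-up, the out-of-office reply, the revised draft, and the summary memo — 5 messages forced after it.
Everything else can be placed before the kickoff note in some valid order, so the kickoff note can sit as late as position 8 − 5 = 3.

3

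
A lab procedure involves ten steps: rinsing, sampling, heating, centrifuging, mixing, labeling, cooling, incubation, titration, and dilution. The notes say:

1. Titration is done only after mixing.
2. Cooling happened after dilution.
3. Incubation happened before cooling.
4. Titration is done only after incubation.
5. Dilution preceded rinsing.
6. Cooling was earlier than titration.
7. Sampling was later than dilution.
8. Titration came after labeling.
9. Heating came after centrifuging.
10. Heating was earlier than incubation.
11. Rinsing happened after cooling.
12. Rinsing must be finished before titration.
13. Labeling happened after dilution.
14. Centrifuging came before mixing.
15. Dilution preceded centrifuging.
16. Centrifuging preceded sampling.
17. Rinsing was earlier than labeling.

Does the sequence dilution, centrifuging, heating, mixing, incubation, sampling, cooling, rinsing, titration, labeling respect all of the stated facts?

The constraints require labeling before titration, but in the proposed sequence titration appears ahead of labeling. That one violation is enough.

no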